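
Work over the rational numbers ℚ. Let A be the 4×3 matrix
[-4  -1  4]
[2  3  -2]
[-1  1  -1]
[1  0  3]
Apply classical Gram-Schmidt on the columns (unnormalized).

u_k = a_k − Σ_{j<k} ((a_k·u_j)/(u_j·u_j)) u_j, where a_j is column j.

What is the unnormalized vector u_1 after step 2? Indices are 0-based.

Step 1: u_0 = a_0 = (-4, 2, -1, 1).
Step 2: u_1 = a_1 − (9/22)·u_0 = (7/11, 24/11, 31/22, -9/22).

u_1 = (7/11, 24/11, 31/22, -9/22)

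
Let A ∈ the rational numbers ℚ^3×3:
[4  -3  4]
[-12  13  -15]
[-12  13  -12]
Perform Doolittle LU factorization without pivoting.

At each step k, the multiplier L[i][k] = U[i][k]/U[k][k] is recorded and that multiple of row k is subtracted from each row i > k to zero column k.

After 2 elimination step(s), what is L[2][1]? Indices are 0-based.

Step 1: pivot at (0,0) is 4.
  row1 ← row1 − (-3)·row0  ⇒  L[1][0]=-3, U row1=(0, 4, -3)
  row2 ← row2 − (-3)·row0  ⇒  L[2][0]=-3, U row2=(0, 4, 0)
Step 2: pivot at (1,1) is 4.
  row2 ← row2 − (1)·row1  ⇒  L[2][1]=1, U row2=(0, 0, 3)

L[2][1] = 1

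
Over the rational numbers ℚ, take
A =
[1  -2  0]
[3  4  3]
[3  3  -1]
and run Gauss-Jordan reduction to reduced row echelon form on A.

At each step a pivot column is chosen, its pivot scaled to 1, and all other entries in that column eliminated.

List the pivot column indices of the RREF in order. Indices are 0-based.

pivot columns: 0, 1, 2

[1] R0 /= 1  ⇒  (1, -2, 0)
     R1 -= 3·R0  ⇒  (0, 10, 3)
     R2 -= 3·R0  ⇒  (0, 9, -1)
[2] R1 /= 10  ⇒  (0, 1, 3/10)
     R0 -= -2·R1  ⇒  (1, 0, 3/5)
     R2 -= 9·R1  ⇒  (0, 0, -37/10)
[3] R2 /= -37/10  ⇒  (0, 0, 1)
     R0 -= 3/5·R2  ⇒  (1, 0, 0)
     R1 -= 3/10·R2  ⇒  (0, 1, 0)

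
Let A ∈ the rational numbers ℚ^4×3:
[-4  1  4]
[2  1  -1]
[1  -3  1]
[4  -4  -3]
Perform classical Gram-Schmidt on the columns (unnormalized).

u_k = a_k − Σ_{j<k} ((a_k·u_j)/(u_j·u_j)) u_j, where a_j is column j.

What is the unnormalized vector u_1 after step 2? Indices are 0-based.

Step 1: u_0 = a_0 = (-4, 2, 1, 4).
Step 2: u_1 = a_1 − (-21/37)·u_0 = (-47/37, 79/37, -90/37, -64/37).

u_1 = (-47/37, 79/37, -90/37, -64/37)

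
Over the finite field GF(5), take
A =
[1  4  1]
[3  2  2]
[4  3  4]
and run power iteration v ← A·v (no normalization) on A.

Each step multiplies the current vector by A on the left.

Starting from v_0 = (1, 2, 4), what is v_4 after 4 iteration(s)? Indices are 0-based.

v_4 = (1, 0, 1)

v_0 = (1, 2, 4).
v_1 = A·v_0 = (3, 0, 1).
v_2 = A·v_1 = (4, 1, 1).
v_3 = A·v_2 = (4, 1, 3).
v_4 = A·v_3 = (1, 0, 1).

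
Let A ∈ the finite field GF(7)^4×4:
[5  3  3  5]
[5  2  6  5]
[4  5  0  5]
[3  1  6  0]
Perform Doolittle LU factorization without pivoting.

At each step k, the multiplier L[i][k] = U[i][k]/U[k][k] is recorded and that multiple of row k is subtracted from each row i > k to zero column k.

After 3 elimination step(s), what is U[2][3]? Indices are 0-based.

Step 1: pivot at (0,0) is 5.
  row1 ← row1 − (1)·row0  ⇒  L[1][0]=1, U row1=(0, 6, 3, 0)
  row2 ← row2 − (5)·row0  ⇒  L[2][0]=5, U row2=(0, 4, 6, 1)
  row3 ← row3 − (2)·row0  ⇒  L[3][0]=2, U row3=(0, 2, 0, 4)
Step 2: pivot at (1,1) is 6.
  row2 ← row2 − (3)·row1  ⇒  L[2][1]=3, U row2=(0, 0, 4, 1)
  row3 ← row3 − (5)·row1  ⇒  L[3][1]=5, U row3=(0, 0, 6, 4)
Step 3: pivot at (2,2) is 4.
  row3 ← row3 − (5)·row2  ⇒  L[3][2]=5, U row3=(0, 0, 0, 6)

U[2][3] = 1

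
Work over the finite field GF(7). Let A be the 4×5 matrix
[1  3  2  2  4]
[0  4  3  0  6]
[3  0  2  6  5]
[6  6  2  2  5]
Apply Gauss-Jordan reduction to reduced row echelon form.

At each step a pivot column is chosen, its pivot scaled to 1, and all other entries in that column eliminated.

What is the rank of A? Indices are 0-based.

[1] R0 /= 1  ⇒  (1, 3, 2, 2, 4)
     R2 -= 3·R0  ⇒  (0, 5, 3, 0, 0)
     R3 -= 6·R0  ⇒  (0, 2, 4, 4, 2)
[2] R1 /= 4  ⇒  (0, 1, 6, 0, 5)
     R0 -= 3·R1  ⇒  (1, 0, 5, 2, 3)
     R2 -= 5·R1  ⇒  (0, 0, 1, 0, 3)
     R3 -= 2·R1  ⇒  (0, 0, 6, 4, 6)
[3] R2 /= 1  ⇒  (0, 0, 1, 0, 3)
     R0 -= 5·R2  ⇒  (1, 0, 0, 2, 2)
     R1 -= 6·R2  ⇒  (0, 1, 0, 0, 1)
     R3 -= 6·R2  ⇒  (0, 0, 0, 4, 2)
[4] R3 /= 4  ⇒  (0, 0, 0, 1, 4)
     R0 -= 2·R3  ⇒  (1, 0, 0, 0, 1)

rank = 4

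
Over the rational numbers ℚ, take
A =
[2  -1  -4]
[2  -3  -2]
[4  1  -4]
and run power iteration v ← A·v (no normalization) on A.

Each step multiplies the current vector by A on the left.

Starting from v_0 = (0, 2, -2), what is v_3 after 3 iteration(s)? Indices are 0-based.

v_0 = (0, 2, -2).
v_1 = A·v_0 = (6, -2, 10).
v_2 = A·v_1 = (-26, -2, -18).
v_3 = A·v_2 = (22, -10, -34).

v_3 = (22, -10, -34)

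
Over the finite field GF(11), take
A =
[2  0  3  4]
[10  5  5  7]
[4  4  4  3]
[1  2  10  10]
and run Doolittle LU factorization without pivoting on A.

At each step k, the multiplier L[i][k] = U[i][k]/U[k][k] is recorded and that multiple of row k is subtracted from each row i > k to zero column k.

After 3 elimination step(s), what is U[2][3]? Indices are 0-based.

U[2][3] = 1

Step 1: pivot at (0,0) is 2.
  row1 ← row1 − (5)·row0  ⇒  L[1][0]=5, U row1=(0, 5, 1, 9)
  row2 ← row2 − (2)·row0  ⇒  L[2][0]=2, U row2=(0, 4, 9, 6)
  row3 ← row3 − (6)·row0  ⇒  L[3][0]=6, U row3=(0, 2, 3, 8)
Step 2: pivot at (1,1) is 5.
  row2 ← row2 − (3)·row1  ⇒  L[2][1]=3, U row2=(0, 0, 6, 1)
  row3 ← row3 − (7)·row1  ⇒  L[3][1]=7, U row3=(0, 0, 7, 0)
Step 3: pivot at (2,2) is 6.
  row3 ← row3 − (3)·row2  ⇒  L[3][2]=3, U row3=(0, 0, 0, 8)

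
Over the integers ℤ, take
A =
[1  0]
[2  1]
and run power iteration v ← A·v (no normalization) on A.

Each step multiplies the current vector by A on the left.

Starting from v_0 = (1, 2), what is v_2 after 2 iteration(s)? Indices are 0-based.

v_0 = (1, 2).
v_1 = A·v_0 = (1, 4).
v_2 = A·v_1 = (1, 6).

v_2 = (1, 6)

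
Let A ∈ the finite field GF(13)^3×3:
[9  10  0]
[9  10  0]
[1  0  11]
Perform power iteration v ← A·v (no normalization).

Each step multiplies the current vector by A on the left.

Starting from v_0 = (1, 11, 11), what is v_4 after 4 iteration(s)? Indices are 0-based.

v_0 = (1, 11, 11).
v_1 = A·v_0 = (2, 2, 5).
v_2 = A·v_1 = (12, 12, 5).
v_3 = A·v_2 = (7, 7, 2).
v_4 = A·v_3 = (3, 3, 3).

v_4 = (3, 3, 3)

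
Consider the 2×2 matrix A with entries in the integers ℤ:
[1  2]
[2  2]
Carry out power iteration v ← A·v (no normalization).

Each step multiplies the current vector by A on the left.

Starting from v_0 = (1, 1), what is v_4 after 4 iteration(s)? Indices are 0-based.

v_4 = (139, 178)

v_0 = (1, 1).
v_1 = A·v_0 = (3, 4).
v_2 = A·v_1 = (11, 14).
v_3 = A·v_2 = (39, 50).
v_4 = A·v_3 = (139, 178).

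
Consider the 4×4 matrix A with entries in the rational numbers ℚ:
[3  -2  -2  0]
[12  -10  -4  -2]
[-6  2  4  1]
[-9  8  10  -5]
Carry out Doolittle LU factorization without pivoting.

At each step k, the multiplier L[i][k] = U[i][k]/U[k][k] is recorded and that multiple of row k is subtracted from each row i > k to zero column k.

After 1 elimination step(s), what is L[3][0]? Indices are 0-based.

k=0: U[0][0]=3
  eliminate (1,0): mult=4, new row 1: (0, -2, 4, -2); set L[1][0]=4
  eliminate (2,0): mult=-2, new row 2: (0, -2, 0, 1); set L[2][0]=-2
  eliminate (3,0): mult=-3, new row 3: (0, 2, 4, -5); set L[3][0]=-3

L[3][0] = -3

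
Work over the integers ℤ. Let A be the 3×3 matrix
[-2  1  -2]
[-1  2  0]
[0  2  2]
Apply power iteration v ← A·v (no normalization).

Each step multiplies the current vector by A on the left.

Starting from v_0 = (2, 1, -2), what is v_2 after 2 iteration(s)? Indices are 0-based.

v_0 = (2, 1, -2).
v_1 = A·v_0 = (1, 0, -2).
v_2 = A·v_1 = (2, -1, -4).

v_2 = (2, -1, -4)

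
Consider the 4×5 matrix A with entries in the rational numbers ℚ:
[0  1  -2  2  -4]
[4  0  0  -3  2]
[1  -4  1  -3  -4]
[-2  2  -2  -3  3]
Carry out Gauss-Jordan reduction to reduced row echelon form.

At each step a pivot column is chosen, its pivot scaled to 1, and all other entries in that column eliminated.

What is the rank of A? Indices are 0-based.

rank = 4

[1] R0 <-> R1
[1] R0 /= 4  ⇒  (1, 0, 0, -3/4, 1/2)
     R2 -= 1·R0  ⇒  (0, -4, 1, -9/4, -9/2)
     R3 -= -2·R0  ⇒  (0, 2, -2, -9/2, 4)
[2] R1 /= 1  ⇒  (0, 1, -2, 2, -4)
     R2 -= -4·R1  ⇒  (0, 0, -7, 23/4, -41/2)
     R3 -= 2·R1  ⇒  (0, 0, 2, -17/2, 12)
[3] R2 /= -7  ⇒  (0, 0, 1, -23/28, 41/14)
     R1 -= -2·R2  ⇒  (0, 1, 0, 5/14, 13/7)
     R3 -= 2·R2  ⇒  (0, 0, 0, -48/7, 43/7)
[4] R3 /= -48/7  ⇒  (0, 0, 0, 1, -43/48)
     R0 -= -3/4·R3  ⇒  (1, 0, 0, 0, -11/64)
     R1 -= 5/14·R3  ⇒  (0, 1, 0, 0, 209/96)
     R2 -= -23/28·R3  ⇒  (0, 0, 1, 0, 421/192)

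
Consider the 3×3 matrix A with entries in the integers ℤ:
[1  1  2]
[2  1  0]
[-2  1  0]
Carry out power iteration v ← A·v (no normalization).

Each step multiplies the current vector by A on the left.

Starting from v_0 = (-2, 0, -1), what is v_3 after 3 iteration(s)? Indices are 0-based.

v_3 = (-4, -12, -12)

v_0 = (-2, 0, -1).
v_1 = A·v_0 = (-4, -4, 4).
v_2 = A·v_1 = (0, -12, 4).
v_3 = A·v_2 = (-4, -12, -12).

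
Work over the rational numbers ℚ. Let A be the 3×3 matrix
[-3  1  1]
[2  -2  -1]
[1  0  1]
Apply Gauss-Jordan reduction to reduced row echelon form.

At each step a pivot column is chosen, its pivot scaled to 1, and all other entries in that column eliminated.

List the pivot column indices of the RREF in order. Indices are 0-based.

pivot(0,0)=-3: scale R0 → (1, -1/3, -1/3)
  clear (1,0): R1 −= (2)R0 → (0, -4/3, -1/3)
  clear (2,0): R2 −= (1)R0 → (0, 1/3, 4/3)
pivot(1,1)=-4/3: scale R1 → (0, 1, 1/4)
  clear (0,1): R0 −= (-1/3)R1 → (1, 0, -1/4)
  clear (2,1): R2 −= (1/3)R1 → (0, 0, 5/4)
pivot(2,2)=5/4: scale R2 → (0, 0, 1)
  clear (0,2): R0 −= (-1/4)R2 → (1, 0, 0)
  clear (1,2): R1 −= (1/4)R2 → (0, 1, 0)

pivot columns: 0, 1, 2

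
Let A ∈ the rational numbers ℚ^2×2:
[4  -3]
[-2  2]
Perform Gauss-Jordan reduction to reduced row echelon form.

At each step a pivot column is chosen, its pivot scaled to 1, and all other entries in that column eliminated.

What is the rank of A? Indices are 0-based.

rank = 2

pivot(0,0)=4: scale R0 → (1, -3/4)
  clear (1,0): R1 −= (-2)R0 → (0, 1/2)
pivot(1,1)=1/2: scale R1 → (0, 1)
  clear (0,1): R0 −= (-3/4)R1 → (1, 0)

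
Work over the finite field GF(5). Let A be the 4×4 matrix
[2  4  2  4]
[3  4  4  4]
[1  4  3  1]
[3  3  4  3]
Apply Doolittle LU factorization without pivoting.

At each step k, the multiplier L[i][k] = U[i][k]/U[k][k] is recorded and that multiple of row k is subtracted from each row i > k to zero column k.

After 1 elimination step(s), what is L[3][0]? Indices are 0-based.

[col 0] pivot 2
  R1 -= 4*R0 → (0, 3, 1, 3)  (L[1][0] := 4)
  R2 -= 3*R0 → (0, 2, 2, 4)  (L[2][0] := 3)
  R3 -= 4*R0 → (0, 2, 1, 2)  (L[3][0] := 4)

L[3][0] = 4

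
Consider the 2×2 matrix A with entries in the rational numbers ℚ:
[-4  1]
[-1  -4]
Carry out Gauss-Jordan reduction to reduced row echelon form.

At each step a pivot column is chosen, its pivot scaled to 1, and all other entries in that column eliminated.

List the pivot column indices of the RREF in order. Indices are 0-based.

step 1: normalize row 0 (÷-4) = (1, -1/4)
  row 1: subtract -1×row0 = (0, -17/4)
step 2: normalize row 1 (÷-17/4) = (0, 1)
  row 0: subtract -1/4×row1 = (1, 0)

pivot columns: 0, 1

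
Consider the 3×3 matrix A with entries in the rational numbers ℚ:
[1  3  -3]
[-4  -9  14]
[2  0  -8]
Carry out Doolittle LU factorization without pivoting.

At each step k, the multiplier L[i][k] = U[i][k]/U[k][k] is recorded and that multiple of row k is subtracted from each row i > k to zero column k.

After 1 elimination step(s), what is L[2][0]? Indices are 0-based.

L[2][0] = 2

k=0: U[0][0]=1
  eliminate (1,0): mult=-4, new row 1: (0, 3, 2); set L[1][0]=-4
  eliminate (2,0): mult=2, new row 2: (0, -6, -2); set L[2][0]=2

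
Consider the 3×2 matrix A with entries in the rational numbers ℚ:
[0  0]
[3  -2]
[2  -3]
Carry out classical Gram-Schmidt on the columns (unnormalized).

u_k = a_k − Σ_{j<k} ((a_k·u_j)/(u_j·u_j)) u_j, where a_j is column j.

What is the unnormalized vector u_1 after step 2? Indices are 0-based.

u_1 = (0, 10/13, -15/13)

Step 1: u_0 = a_0 = (0, 3, 2).
Step 2: u_1 = a_1 − (-12/13)·u_0 = (0, 10/13, -15/13).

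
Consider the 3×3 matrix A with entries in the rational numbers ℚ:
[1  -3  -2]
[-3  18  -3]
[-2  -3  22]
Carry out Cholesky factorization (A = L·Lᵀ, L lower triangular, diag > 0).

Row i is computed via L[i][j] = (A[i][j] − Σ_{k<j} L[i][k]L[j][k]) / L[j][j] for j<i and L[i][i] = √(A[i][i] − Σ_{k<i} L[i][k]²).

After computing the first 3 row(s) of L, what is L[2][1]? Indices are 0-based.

Step 1: L[0][0] = √(1) = 1.
  L[1][0] = (-3) / L[0][0] = -3.
Step 2: L[1][1] = √(9) = 3.
  L[2][0] = (-2) / L[0][0] = -2.
  L[2][1] = (-9) / L[1][1] = -3.
Step 3: L[2][2] = √(9) = 3.

L[2][1] = -3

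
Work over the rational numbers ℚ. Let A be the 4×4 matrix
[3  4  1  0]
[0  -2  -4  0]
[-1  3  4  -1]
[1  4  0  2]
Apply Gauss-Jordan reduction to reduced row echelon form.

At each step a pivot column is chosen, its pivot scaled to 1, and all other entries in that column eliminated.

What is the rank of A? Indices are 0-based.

pivot(0,0)=3: scale R0 → (1, 4/3, 1/3, 0)
  clear (2,0): R2 −= (-1)R0 → (0, 13/3, 13/3, -1)
  clear (3,0): R3 −= (1)R0 → (0, 8/3, -1/3, 2)
pivot(1,1)=-2: scale R1 → (0, 1, 2, 0)
  clear (0,1): R0 −= (4/3)R1 → (1, 0, -7/3, 0)
  clear (2,1): R2 −= (13/3)R1 → (0, 0, -13/3, -1)
  clear (3,1): R3 −= (8/3)R1 → (0, 0, -17/3, 2)
pivot(2,2)=-13/3: scale R2 → (0, 0, 1, 3/13)
  clear (0,2): R0 −= (-7/3)R2 → (1, 0, 0, 7/13)
  clear (1,2): R1 −= (2)R2 → (0, 1, 0, -6/13)
  clear (3,2): R3 −= (-17/3)R2 → (0, 0, 0, 43/13)
pivot(3,3)=43/13: scale R3 → (0, 0, 0, 1)
  clear (0,3): R0 −= (7/13)R3 → (1, 0, 0, 0)
  clear (1,3): R1 −= (-6/13)R3 → (0, 1, 0, 0)
  clear (2,3): R2 −= (3/13)R3 → (0, 0, 1, 0)

rank = 4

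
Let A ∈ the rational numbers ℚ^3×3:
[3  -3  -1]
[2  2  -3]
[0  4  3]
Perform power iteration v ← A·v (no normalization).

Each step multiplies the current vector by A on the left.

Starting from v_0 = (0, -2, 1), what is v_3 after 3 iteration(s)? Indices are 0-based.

v_3 = (133, 233, -85)

v_0 = (0, -2, 1).
v_1 = A·v_0 = (5, -7, -5).
v_2 = A·v_1 = (41, 11, -43).
v_3 = A·v_2 = (133, 233, -85).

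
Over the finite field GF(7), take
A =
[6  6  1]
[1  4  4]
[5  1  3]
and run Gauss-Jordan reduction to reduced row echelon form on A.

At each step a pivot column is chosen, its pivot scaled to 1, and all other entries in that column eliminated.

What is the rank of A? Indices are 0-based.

rank = 3

step 1: normalize row 0 (÷6) = (1, 1, 6)
  row 1: subtract 1×row0 = (0, 3, 5)
  row 2: subtract 5×row0 = (0, 3, 1)
step 2: normalize row 1 (÷3) = (0, 1, 4)
  row 0: subtract 1×row1 = (1, 0, 2)
  row 2: subtract 3×row1 = (0, 0, 3)
step 3: normalize row 2 (÷3) = (0, 0, 1)
  row 0: subtract 2×row2 = (1, 0, 0)
  row 1: subtract 4×row2 = (0, 1, 0)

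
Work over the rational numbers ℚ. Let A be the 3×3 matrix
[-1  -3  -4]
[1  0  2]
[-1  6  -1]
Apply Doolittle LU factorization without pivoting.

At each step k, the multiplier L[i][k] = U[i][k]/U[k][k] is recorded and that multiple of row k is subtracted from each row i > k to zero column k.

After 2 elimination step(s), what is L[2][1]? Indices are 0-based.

L[2][1] = -3

[col 0] pivot -1
  R1 -= -1*R0 → (0, -3, -2)  (L[1][0] := -1)
  R2 -= 1*R0 → (0, 9, 3)  (L[2][0] := 1)
[col 1] pivot -3
  R2 -= -3*R1 → (0, 0, -3)  (L[2][1] := -3)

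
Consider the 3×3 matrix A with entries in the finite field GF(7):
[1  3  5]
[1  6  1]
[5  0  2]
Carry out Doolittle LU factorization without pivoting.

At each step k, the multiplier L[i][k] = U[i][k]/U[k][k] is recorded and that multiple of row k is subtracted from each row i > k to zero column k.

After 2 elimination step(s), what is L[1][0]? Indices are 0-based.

Step 1: pivot at (0,0) is 1.
  row1 ← row1 − (1)·row0  ⇒  L[1][0]=1, U row1=(0, 3, 3)
  row2 ← row2 − (5)·row0  ⇒  L[2][0]=5, U row2=(0, 6, 5)
Step 2: pivot at (1,1) is 3.
  row2 ← row2 − (2)·row1  ⇒  L[2][1]=2, U row2=(0, 0, 6)

L[1][0] = 1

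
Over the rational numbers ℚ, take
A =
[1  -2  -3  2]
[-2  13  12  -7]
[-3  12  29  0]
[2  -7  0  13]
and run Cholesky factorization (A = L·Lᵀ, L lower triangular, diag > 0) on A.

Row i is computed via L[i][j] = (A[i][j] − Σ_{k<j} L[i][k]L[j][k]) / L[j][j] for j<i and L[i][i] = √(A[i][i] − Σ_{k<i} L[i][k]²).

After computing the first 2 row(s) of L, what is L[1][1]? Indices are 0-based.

Step 1: L[0][0] = √(1) = 1.
  L[1][0] = (-2) / L[0][0] = -2.
Step 2: L[1][1] = √(9) = 3.

L[1][1] = 3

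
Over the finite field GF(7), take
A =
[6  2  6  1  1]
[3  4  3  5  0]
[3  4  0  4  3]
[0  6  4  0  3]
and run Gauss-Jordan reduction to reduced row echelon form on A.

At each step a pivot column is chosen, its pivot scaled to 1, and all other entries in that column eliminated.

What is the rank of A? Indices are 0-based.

step 1: normalize row 0 (÷6) = (1, 5, 1, 6, 6)
  row 1: subtract 3×row0 = (0, 3, 0, 1, 3)
  row 2: subtract 3×row0 = (0, 3, 4, 0, 6)
step 2: normalize row 1 (÷3) = (0, 1, 0, 5, 1)
  row 0: subtract 5×row1 = (1, 0, 1, 2, 1)
  row 2: subtract 3×row1 = (0, 0, 4, 6, 3)
  row 3: subtract 6×row1 = (0, 0, 4, 5, 4)
step 3: normalize row 2 (÷4) = (0, 0, 1, 5, 6)
  row 0: subtract 1×row2 = (1, 0, 0, 4, 2)
  row 3: subtract 4×row2 = (0, 0, 0, 6, 1)
step 4: normalize row 3 (÷6) = (0, 0, 0, 1, 6)
  row 0: subtract 4×row3 = (1, 0, 0, 0, 6)
  row 1: subtract 5×row3 = (0, 1, 0, 0, 6)
  row 2: subtract 5×row3 = (0, 0, 1, 0, 4)

rank = 4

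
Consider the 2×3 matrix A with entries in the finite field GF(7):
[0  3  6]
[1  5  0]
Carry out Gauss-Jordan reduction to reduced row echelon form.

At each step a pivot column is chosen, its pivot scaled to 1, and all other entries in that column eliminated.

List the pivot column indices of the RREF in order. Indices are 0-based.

[1] R0 <-> R1
[1] R0 /= 1  ⇒  (1, 5, 0)
[2] R1 /= 3  ⇒  (0, 1, 2)
     R0 -= 5·R1  ⇒  (1, 0, 4)

pivot columns: 0, 1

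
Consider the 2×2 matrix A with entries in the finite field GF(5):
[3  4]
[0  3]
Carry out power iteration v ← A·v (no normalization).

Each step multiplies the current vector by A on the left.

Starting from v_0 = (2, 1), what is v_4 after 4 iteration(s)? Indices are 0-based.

v_0 = (2, 1).
v_1 = A·v_0 = (0, 3).
v_2 = A·v_1 = (2, 4).
v_3 = A·v_2 = (2, 2).
v_4 = A·v_3 = (4, 1).

v_4 = (4, 1)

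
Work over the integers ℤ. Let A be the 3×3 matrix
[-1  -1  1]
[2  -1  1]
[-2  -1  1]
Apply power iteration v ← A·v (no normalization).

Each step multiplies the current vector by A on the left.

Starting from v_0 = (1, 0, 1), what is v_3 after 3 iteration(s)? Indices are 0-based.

v_3 = (4, -8, 8)

v_0 = (1, 0, 1).
v_1 = A·v_0 = (0, 3, -1).
v_2 = A·v_1 = (-4, -4, -4).
v_3 = A·v_2 = (4, -8, 8).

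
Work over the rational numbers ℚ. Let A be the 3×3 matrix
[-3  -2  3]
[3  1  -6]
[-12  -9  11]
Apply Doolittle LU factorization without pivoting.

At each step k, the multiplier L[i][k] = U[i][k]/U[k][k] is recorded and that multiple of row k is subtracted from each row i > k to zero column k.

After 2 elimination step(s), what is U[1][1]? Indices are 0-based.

Step 1: pivot at (0,0) is -3.
  row1 ← row1 − (-1)·row0  ⇒  L[1][0]=-1, U row1=(0, -1, -3)
  row2 ← row2 − (4)·row0  ⇒  L[2][0]=4, U row2=(0, -1, -1)
Step 2: pivot at (1,1) is -1.
  row2 ← row2 − (1)·row1  ⇒  L[2][1]=1, U row2=(0, 0, 2)

U[1][1] = -1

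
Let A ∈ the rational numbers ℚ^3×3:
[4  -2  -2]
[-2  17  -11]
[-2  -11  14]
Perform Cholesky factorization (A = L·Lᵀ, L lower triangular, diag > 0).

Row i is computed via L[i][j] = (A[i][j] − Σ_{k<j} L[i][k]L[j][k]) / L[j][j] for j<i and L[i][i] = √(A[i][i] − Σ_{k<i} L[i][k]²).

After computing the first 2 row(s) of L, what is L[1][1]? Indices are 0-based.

Step 1: L[0][0] = √(4) = 2.
  L[1][0] = (-2) / L[0][0] = -1.
Step 2: L[1][1] = √(16) = 4.

L[1][1] = 4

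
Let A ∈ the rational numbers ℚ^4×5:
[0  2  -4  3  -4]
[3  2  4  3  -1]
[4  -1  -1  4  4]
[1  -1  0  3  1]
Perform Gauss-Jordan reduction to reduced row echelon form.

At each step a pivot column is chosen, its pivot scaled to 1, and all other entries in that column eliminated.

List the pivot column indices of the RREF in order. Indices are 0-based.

pivot columns: 0, 1, 2, 3

pivot(0,0): swap R0↔R1
pivot(0,0)=3: scale R0 → (1, 2/3, 4/3, 1, -1/3)
  clear (2,0): R2 −= (4)R0 → (0, -11/3, -19/3, 0, 16/3)
  clear (3,0): R3 −= (1)R0 → (0, -5/3, -4/3, 2, 4/3)
pivot(1,1)=2: scale R1 → (0, 1, -2, 3/2, -2)
  clear (0,1): R0 −= (2/3)R1 → (1, 0, 8/3, 0, 1)
  clear (2,1): R2 −= (-11/3)R1 → (0, 0, -41/3, 11/2, -2)
  clear (3,1): R3 −= (-5/3)R1 → (0, 0, -14/3, 9/2, -2)
pivot(2,2)=-41/3: scale R2 → (0, 0, 1, -33/82, 6/41)
  clear (0,2): R0 −= (8/3)R2 → (1, 0, 0, 44/41, 25/41)
  clear (1,2): R1 −= (-2)R2 → (0, 1, 0, 57/82, -70/41)
  clear (3,2): R3 −= (-14/3)R2 → (0, 0, 0, 215/82, -54/41)
pivot(3,3)=215/82: scale R3 → (0, 0, 0, 1, -108/215)
  clear (0,3): R0 −= (44/41)R3 → (1, 0, 0, 0, 247/215)
  clear (1,3): R1 −= (57/82)R3 → (0, 1, 0, 0, -292/215)
  clear (2,3): R2 −= (-33/82)R3 → (0, 0, 1, 0, -12/215)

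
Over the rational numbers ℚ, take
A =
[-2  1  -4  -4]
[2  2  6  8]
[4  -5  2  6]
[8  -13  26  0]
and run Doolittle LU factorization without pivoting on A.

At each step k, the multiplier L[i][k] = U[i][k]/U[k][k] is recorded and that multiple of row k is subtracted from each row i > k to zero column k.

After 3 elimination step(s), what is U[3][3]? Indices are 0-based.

U[3][3] = 4

Step 1: pivot at (0,0) is -2.
  row1 ← row1 − (-1)·row0  ⇒  L[1][0]=-1, U row1=(0, 3, 2, 4)
  row2 ← row2 − (-2)·row0  ⇒  L[2][0]=-2, U row2=(0, -3, -6, -2)
  row3 ← row3 − (-4)·row0  ⇒  L[3][0]=-4, U row3=(0, -9, 10, -16)
Step 2: pivot at (1,1) is 3.
  row2 ← row2 − (-1)·row1  ⇒  L[2][1]=-1, U row2=(0, 0, -4, 2)
  row3 ← row3 − (-3)·row1  ⇒  L[3][1]=-3, U row3=(0, 0, 16, -4)
Step 3: pivot at (2,2) is -4.
  row3 ← row3 − (-4)·row2  ⇒  L[3][2]=-4, U row3=(0, 0, 0, 4)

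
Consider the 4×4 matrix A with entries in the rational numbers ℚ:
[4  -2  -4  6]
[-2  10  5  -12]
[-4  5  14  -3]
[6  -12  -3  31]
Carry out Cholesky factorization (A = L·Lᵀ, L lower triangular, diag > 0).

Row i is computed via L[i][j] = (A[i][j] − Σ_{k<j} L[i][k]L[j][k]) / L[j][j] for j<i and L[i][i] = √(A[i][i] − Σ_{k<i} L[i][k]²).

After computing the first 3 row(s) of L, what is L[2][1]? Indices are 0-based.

L[2][1] = 1

Step 1: L[0][0] = √(4) = 2.
  L[1][0] = (-2) / L[0][0] = -1.
Step 2: L[1][1] = √(9) = 3.
  L[2][0] = (-4) / L[0][0] = -2.
  L[2][1] = (3) / L[1][1] = 1.
Step 3: L[2][2] = √(9) = 3.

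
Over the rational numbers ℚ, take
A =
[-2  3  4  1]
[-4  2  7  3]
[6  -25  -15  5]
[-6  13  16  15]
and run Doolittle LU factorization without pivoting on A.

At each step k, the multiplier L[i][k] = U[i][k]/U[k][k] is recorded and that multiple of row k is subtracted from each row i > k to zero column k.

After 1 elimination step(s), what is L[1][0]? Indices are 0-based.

Step 1: pivot at (0,0) is -2.
  row1 ← row1 − (2)·row0  ⇒  L[1][0]=2, U row1=(0, -4, -1, 1)
  row2 ← row2 − (-3)·row0  ⇒  L[2][0]=-3, U row2=(0, -16, -3, 8)
  row3 ← row3 − (3)·row0  ⇒  L[3][0]=3, U row3=(0, 4, 4, 12)

L[1][0] = 2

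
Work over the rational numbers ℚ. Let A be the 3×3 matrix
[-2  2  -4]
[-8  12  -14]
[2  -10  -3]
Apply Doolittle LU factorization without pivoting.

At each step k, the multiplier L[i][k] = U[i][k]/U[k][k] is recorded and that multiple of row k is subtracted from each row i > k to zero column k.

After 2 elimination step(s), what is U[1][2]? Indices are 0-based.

U[1][2] = 2

k=0: U[0][0]=-2
  eliminate (1,0): mult=4, new row 1: (0, 4, 2); set L[1][0]=4
  eliminate (2,0): mult=-1, new row 2: (0, -8, -7); set L[2][0]=-1
k=1: U[1][1]=4
  eliminate (2,1): mult=-2, new row 2: (0, 0, -3); set L[2][1]=-2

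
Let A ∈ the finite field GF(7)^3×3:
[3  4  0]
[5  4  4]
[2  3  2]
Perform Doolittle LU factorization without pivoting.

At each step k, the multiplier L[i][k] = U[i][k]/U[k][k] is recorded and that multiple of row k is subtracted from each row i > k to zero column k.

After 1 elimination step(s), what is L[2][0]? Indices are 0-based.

[col 0] pivot 3
  R1 -= 4*R0 → (0, 2, 4)  (L[1][0] := 4)
  R2 -= 3*R0 → (0, 5, 2)  (L[2][0] := 3)

L[2][0] = 3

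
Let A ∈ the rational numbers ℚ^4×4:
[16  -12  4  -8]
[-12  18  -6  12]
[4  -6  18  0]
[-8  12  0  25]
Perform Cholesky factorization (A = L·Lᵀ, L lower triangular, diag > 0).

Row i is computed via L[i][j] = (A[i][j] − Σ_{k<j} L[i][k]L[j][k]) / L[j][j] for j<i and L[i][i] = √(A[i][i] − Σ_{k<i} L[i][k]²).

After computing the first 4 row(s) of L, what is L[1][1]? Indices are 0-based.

Step 1: L[0][0] = √(16) = 4.
  L[1][0] = (-12) / L[0][0] = -3.
Step 2: L[1][1] = √(9) = 3.
  L[2][0] = (4) / L[0][0] = 1.
  L[2][1] = (-3) / L[1][1] = -1.
Step 3: L[2][2] = √(16) = 4.
  L[3][0] = (-8) / L[0][0] = -2.
  L[3][1] = (6) / L[1][1] = 2.
  L[3][2] = (4) / L[2][2] = 1.
Step 4: L[3][3] = √(16) = 4.

L[1][1] = 3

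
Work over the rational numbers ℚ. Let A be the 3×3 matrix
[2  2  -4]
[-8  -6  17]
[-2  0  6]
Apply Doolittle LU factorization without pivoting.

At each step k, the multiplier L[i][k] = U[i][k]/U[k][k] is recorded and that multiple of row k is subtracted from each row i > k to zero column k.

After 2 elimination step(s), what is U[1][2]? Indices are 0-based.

k=0: U[0][0]=2
  eliminate (1,0): mult=-4, new row 1: (0, 2, 1); set L[1][0]=-4
  eliminate (2,0): mult=-1, new row 2: (0, 2, 2); set L[2][0]=-1
k=1: U[1][1]=2
  eliminate (2,1): mult=1, new row 2: (0, 0, 1); set L[2][1]=1

U[1][2] = 1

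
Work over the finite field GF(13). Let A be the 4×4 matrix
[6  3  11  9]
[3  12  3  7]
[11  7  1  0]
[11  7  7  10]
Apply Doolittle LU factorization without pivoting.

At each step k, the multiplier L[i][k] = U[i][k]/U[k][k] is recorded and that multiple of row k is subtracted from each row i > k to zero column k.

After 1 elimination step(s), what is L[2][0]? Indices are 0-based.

[col 0] pivot 6
  R1 -= 7*R0 → (0, 4, 4, 9)  (L[1][0] := 7)
  R2 -= 4*R0 → (0, 8, 9, 3)  (L[2][0] := 4)
  R3 -= 4*R0 → (0, 8, 2, 0)  (L[3][0] := 4)

L[2][0] = 4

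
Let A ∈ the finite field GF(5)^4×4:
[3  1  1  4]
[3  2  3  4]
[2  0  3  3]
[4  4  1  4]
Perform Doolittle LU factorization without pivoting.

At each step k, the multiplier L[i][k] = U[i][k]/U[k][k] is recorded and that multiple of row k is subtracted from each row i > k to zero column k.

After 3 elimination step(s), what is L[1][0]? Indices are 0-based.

k=0: U[0][0]=3
  eliminate (1,0): mult=1, new row 1: (0, 1, 2, 0); set L[1][0]=1
  eliminate (2,0): mult=4, new row 2: (0, 1, 4, 2); set L[2][0]=4
  eliminate (3,0): mult=3, new row 3: (0, 1, 3, 2); set L[3][0]=3
k=1: U[1][1]=1
  eliminate (2,1): mult=1, new row 2: (0, 0, 2, 2); set L[2][1]=1
  eliminate (3,1): mult=1, new row 3: (0, 0, 1, 2); set L[3][1]=1
k=2: U[2][2]=2
  eliminate (3,2): mult=3, new row 3: (0, 0, 0, 1); set L[3][2]=3

L[1][0] = 1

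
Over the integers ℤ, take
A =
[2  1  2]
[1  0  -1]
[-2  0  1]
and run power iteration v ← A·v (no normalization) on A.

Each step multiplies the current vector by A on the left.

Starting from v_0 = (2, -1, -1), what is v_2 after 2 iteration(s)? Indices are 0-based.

v_0 = (2, -1, -1).
v_1 = A·v_0 = (1, 3, -5).
v_2 = A·v_1 = (-5, 6, -7).

v_2 = (-5, 6, -7)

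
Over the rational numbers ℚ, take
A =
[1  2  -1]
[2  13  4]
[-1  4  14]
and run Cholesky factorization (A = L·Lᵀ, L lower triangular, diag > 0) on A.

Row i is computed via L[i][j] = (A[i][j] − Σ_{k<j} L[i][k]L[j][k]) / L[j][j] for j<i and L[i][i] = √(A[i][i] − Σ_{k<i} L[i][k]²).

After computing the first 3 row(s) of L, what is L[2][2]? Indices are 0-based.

L[2][2] = 3

Step 1: L[0][0] = √(1) = 1.
  L[1][0] = (2) / L[0][0] = 2.
Step 2: L[1][1] = √(9) = 3.
  L[2][0] = (-1) / L[0][0] = -1.
  L[2][1] = (6) / L[1][1] = 2.
Step 3: L[2][2] = √(9) = 3.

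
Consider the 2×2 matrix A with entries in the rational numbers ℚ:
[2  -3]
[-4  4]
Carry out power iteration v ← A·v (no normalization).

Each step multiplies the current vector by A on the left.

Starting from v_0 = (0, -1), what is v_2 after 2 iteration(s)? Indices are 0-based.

v_0 = (0, -1).
v_1 = A·v_0 = (3, -4).
v_2 = A·v_1 = (18, -28).

v_2 = (18, -28)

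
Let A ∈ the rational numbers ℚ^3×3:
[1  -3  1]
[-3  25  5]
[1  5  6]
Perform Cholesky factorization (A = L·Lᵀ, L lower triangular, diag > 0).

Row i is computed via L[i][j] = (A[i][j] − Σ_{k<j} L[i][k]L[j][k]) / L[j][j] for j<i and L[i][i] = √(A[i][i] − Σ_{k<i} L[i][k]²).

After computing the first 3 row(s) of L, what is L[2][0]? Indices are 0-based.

L[2][0] = 1

Step 1: L[0][0] = √(1) = 1.
  L[1][0] = (-3) / L[0][0] = -3.
Step 2: L[1][1] = √(16) = 4.
  L[2][0] = (1) / L[0][0] = 1.
  L[2][1] = (8) / L[1][1] = 2.
Step 3: L[2][2] = √(1) = 1.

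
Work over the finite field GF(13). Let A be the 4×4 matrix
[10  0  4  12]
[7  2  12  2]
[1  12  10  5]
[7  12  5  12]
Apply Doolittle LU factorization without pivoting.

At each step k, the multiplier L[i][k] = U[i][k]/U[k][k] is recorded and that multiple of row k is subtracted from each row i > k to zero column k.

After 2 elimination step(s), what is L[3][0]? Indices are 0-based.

Step 1: pivot at (0,0) is 10.
  row1 ← row1 − (2)·row0  ⇒  L[1][0]=2, U row1=(0, 2, 4, 4)
  row2 ← row2 − (4)·row0  ⇒  L[2][0]=4, U row2=(0, 12, 7, 9)
  row3 ← row3 − (2)·row0  ⇒  L[3][0]=2, U row3=(0, 12, 10, 1)
Step 2: pivot at (1,1) is 2.
  row2 ← row2 − (6)·row1  ⇒  L[2][1]=6, U row2=(0, 0, 9, 11)
  row3 ← row3 − (6)·row1  ⇒  L[3][1]=6, U row3=(0, 0, 12, 3)

L[3][0] = 2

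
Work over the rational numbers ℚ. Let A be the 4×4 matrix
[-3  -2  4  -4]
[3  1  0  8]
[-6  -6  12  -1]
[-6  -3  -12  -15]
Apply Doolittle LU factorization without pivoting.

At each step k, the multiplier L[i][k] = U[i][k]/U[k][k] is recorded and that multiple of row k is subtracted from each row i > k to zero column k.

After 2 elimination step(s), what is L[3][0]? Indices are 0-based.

[col 0] pivot -3
  R1 -= -1*R0 → (0, -1, 4, 4)  (L[1][0] := -1)
  R2 -= 2*R0 → (0, -2, 4, 7)  (L[2][0] := 2)
  R3 -= 2*R0 → (0, 1, -20, -7)  (L[3][0] := 2)
[col 1] pivot -1
  R2 -= 2*R1 → (0, 0, -4, -1)  (L[2][1] := 2)
  R3 -= -1*R1 → (0, 0, -16, -3)  (L[3][1] := -1)

L[3][0] = 2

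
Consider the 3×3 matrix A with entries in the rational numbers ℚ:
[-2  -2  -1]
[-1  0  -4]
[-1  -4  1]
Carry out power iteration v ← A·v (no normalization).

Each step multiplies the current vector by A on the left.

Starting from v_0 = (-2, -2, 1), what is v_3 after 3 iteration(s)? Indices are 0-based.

v_0 = (-2, -2, 1).
v_1 = A·v_0 = (7, -2, 11).
v_2 = A·v_1 = (-21, -51, 12).
v_3 = A·v_2 = (132, -27, 237).

v_3 = (132, -27, 237)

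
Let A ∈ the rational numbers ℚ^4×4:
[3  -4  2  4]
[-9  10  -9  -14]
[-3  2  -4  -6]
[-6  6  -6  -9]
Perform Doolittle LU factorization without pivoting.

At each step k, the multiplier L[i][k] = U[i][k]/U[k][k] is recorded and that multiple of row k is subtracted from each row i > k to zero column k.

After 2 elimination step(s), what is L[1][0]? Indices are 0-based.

[col 0] pivot 3
  R1 -= -3*R0 → (0, -2, -3, -2)  (L[1][0] := -3)
  R2 -= -1*R0 → (0, -2, -2, -2)  (L[2][0] := -1)
  R3 -= -2*R0 → (0, -2, -2, -1)  (L[3][0] := -2)
[col 1] pivot -2
  R2 -= 1*R1 → (0, 0, 1, 0)  (L[2][1] := 1)
  R3 -= 1*R1 → (0, 0, 1, 1)  (L[3][1] := 1)

L[1][0] = -3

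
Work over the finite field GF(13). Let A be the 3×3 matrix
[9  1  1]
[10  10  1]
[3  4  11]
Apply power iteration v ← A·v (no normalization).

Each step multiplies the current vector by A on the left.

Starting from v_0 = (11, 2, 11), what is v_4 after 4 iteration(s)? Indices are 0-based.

v_0 = (11, 2, 11).
v_1 = A·v_0 = (8, 11, 6).
v_2 = A·v_1 = (11, 1, 4).
v_3 = A·v_2 = (0, 7, 3).
v_4 = A·v_3 = (10, 8, 9).

v_4 = (10, 8, 9)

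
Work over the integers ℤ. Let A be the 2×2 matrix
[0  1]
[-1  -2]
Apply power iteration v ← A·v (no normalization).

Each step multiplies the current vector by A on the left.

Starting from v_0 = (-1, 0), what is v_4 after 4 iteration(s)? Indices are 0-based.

v_0 = (-1, 0).
v_1 = A·v_0 = (0, 1).
v_2 = A·v_1 = (1, -2).
v_3 = A·v_2 = (-2, 3).
v_4 = A·v_3 = (3, -4).

v_4 = (3, -4)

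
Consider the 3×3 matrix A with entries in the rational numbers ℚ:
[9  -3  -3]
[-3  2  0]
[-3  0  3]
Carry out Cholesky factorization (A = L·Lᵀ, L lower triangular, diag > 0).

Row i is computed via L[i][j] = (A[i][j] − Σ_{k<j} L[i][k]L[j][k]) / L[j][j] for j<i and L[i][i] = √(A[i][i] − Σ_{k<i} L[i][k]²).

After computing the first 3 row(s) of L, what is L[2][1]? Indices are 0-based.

Step 1: L[0][0] = √(9) = 3.
  L[1][0] = (-3) / L[0][0] = -1.
Step 2: L[1][1] = √(1) = 1.
  L[2][0] = (-3) / L[0][0] = -1.
  L[2][1] = (-1) / L[1][1] = -1.
Step 3: L[2][2] = √(1) = 1.

L[2][1] = -1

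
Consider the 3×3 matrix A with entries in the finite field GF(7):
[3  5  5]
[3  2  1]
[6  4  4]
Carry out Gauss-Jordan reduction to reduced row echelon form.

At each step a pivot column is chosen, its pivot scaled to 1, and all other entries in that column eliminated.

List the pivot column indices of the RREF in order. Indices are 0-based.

pivot columns: 0, 1, 2

step 1: normalize row 0 (÷3) = (1, 4, 4)
  row 1: subtract 3×row0 = (0, 4, 3)
  row 2: subtract 6×row0 = (0, 1, 1)
step 2: normalize row 1 (÷4) = (0, 1, 6)
  row 0: subtract 4×row1 = (1, 0, 1)
  row 2: subtract 1×row1 = (0, 0, 2)
step 3: normalize row 2 (÷2) = (0, 0, 1)
  row 0: subtract 1×row2 = (1, 0, 0)
  row 1: subtract 6×row2 = (0, 1, 0)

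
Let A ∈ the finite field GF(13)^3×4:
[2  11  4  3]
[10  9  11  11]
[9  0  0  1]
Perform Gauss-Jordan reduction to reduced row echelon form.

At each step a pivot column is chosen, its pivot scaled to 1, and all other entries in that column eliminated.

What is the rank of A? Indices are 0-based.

rank = 3

step 1: normalize row 0 (÷2) = (1, 12, 2, 8)
  row 1: subtract 10×row0 = (0, 6, 4, 9)
  row 2: subtract 9×row0 = (0, 9, 8, 7)
step 2: normalize row 1 (÷6) = (0, 1, 5, 8)
  row 0: subtract 12×row1 = (1, 0, 7, 3)
  row 2: subtract 9×row1 = (0, 0, 2, 0)
step 3: normalize row 2 (÷2) = (0, 0, 1, 0)
  row 0: subtract 7×row2 = (1, 0, 0, 3)
  row 1: subtract 5×row2 = (0, 1, 0, 8)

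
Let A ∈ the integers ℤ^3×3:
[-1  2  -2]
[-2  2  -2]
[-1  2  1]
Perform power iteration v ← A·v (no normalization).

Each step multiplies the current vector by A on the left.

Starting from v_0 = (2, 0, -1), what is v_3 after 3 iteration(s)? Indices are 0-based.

v_0 = (2, 0, -1).
v_1 = A·v_0 = (0, -2, -3).
v_2 = A·v_1 = (2, 2, -7).
v_3 = A·v_2 = (16, 14, -5).

v_3 = (16, 14, -5)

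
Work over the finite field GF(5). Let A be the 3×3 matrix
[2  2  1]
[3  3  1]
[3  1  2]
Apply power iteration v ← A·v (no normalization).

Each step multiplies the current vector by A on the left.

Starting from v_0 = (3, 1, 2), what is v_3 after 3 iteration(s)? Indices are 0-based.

v_3 = (3, 1, 1)

v_0 = (3, 1, 2).
v_1 = A·v_0 = (0, 4, 4).
v_2 = A·v_1 = (2, 1, 2).
v_3 = A·v_2 = (3, 1, 1).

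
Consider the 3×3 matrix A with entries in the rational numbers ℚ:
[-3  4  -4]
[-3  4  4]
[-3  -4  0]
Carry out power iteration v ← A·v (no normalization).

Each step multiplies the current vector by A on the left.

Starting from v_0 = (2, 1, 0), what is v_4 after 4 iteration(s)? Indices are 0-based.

v_0 = (2, 1, 0).
v_1 = A·v_0 = (-2, -2, -10).
v_2 = A·v_1 = (38, -42, 14).
v_3 = A·v_2 = (-338, -226, 54).
v_4 = A·v_3 = (-106, 326, 1918).

v_4 = (-106, 326, 1918)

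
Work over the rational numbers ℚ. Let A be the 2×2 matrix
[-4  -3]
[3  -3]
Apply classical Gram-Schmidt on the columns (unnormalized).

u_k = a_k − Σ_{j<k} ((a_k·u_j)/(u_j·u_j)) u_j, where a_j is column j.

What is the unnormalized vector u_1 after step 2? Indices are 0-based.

u_1 = (-63/25, -84/25)

Step 1: u_0 = a_0 = (-4, 3).
Step 2: u_1 = a_1 − (3/25)·u_0 = (-63/25, -84/25).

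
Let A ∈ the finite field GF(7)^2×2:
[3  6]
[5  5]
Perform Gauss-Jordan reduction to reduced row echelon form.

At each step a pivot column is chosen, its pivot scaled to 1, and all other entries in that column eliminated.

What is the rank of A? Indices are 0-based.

[1] R0 /= 3  ⇒  (1, 2)
     R1 -= 5·R0  ⇒  (0, 2)
[2] R1 /= 2  ⇒  (0, 1)
     R0 -= 2·R1  ⇒  (1, 0)

rank = 2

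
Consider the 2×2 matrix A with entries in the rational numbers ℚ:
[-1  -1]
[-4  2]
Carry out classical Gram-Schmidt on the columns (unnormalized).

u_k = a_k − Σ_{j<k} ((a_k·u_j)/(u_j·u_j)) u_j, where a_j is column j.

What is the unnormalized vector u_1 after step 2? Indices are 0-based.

Step 1: u_0 = a_0 = (-1, -4).
Step 2: u_1 = a_1 − (-7/17)·u_0 = (-24/17, 6/17).

u_1 = (-24/17, 6/17)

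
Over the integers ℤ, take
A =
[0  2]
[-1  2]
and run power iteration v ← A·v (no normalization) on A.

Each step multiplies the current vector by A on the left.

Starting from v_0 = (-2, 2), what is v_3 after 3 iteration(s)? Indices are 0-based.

v_0 = (-2, 2).
v_1 = A·v_0 = (4, 6).
v_2 = A·v_1 = (12, 8).
v_3 = A·v_2 = (16, 4).

v_3 = (16, 4)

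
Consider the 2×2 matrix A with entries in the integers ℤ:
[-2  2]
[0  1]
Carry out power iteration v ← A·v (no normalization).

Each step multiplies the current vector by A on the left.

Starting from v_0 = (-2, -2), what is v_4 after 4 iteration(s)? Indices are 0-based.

v_0 = (-2, -2).
v_1 = A·v_0 = (0, -2).
v_2 = A·v_1 = (-4, -2).
v_3 = A·v_2 = (4, -2).
v_4 = A·v_3 = (-12, -2).

v_4 = (-12, -2)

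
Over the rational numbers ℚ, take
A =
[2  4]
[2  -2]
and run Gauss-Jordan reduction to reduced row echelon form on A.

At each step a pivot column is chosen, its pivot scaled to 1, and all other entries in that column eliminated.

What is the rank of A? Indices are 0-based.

rank = 2

step 1: normalize row 0 (÷2) = (1, 2)
  row 1: subtract 2×row0 = (0, -6)
step 2: normalize row 1 (÷-6) = (0, 1)
  row 0: subtract 2×row1 = (1, 0)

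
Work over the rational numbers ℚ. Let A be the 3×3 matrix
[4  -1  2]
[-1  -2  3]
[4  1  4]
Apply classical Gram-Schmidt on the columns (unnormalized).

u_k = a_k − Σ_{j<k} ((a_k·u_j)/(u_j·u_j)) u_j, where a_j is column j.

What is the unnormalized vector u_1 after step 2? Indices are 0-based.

u_1 = (-41/33, -64/33, 25/33)

Step 1: u_0 = a_0 = (4, -1, 4).
Step 2: u_1 = a_1 − (2/33)·u_0 = (-41/33, -64/33, 25/33).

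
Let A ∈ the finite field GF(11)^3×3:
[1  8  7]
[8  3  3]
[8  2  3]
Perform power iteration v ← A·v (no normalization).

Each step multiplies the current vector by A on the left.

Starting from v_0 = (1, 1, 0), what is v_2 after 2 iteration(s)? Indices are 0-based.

v_0 = (1, 1, 0).
v_1 = A·v_0 = (9, 0, 10).
v_2 = A·v_1 = (2, 3, 3).

v_2 = (2, 3, 3)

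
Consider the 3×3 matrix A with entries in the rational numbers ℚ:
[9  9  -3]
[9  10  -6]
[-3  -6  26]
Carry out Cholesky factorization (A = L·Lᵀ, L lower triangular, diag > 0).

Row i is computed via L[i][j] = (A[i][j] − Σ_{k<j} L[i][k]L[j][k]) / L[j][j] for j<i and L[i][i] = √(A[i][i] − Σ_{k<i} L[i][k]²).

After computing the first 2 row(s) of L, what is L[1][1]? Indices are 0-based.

L[1][1] = 1

Step 1: L[0][0] = √(9) = 3.
  L[1][0] = (9) / L[0][0] = 3.
Step 2: L[1][1] = √(1) = 1.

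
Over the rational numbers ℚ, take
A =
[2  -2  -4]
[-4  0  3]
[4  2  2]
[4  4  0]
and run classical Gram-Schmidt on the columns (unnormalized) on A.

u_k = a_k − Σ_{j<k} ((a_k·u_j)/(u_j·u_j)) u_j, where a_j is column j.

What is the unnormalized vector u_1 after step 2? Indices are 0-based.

u_1 = (-36/13, 20/13, 6/13, 32/13)

Step 1: u_0 = a_0 = (2, -4, 4, 4).
Step 2: u_1 = a_1 − (5/13)·u_0 = (-36/13, 20/13, 6/13, 32/13).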